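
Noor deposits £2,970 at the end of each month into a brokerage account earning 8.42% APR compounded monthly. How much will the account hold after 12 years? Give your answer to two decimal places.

£735,244.44

With 12 periods per year: i = 0.00701667, n = 144.
Accumulation factor s(144|0.00701667) = 247.557050; FV = 2970 × 247.557050 = 735,244.4398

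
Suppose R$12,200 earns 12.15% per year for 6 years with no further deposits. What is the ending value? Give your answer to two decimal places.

12,200 × (1+0.1215)^6 = 12,200 × 1.989737 = 24,274.7909

R$24,274.79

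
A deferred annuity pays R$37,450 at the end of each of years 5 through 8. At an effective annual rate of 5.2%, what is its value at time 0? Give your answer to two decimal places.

Value one period before first payment (t=4): 37450 × [1 − (1+0.052)^(−4)] / 0.052 = 37450 × 3.529538 = 132,181.2148
PV₀ = 132,181.2148 / (1+0.052)^4 = 132,181.2148 / 1.224794 = 107,921.2035

R$107,921.20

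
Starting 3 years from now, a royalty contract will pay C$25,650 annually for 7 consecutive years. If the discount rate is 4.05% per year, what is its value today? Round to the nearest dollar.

C$141,939

Value one period before first payment (t=2): 25650 × [1 − (1+0.0405)^(−7)] / 0.0405 = 25650 × 5.990980 = 153,668.6379
Discount back 2 years: 153,668.6379 × (1+0.0405)^(−2) = 153,668.6379 × 0.923668 = 141,938.7816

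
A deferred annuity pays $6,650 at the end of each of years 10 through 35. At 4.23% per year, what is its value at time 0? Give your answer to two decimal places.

$71,404.31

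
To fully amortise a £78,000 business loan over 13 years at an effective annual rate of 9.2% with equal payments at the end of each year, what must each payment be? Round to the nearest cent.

PMT = 78000 / ( [1 − (1+0.092)^(−13)] / 0.092 ) = 78000 / 7.407638 = 10,529.6715

£10,529.67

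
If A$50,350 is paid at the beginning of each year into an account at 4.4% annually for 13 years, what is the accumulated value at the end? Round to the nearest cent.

FV = PMT · [(1+i)^n − 1] / i × (1+i) = 50350 · 17.801998 = 896,330.5996
(annuity-due: payments at period start, so ×(1+i).)

A$896,330.60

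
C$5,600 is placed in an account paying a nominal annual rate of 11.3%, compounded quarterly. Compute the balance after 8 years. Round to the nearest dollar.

Periodic rate i = 0.113/4 = 0.02825; n = 8 × 4 = 32 periods.
5,600 × (1+0.02825)^32 = 5,600 × 2.438703 = 13,656.7390

C$13,657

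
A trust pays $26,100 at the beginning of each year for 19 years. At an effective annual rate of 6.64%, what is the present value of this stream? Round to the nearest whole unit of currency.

$295,603

Annuity factor a(19|0.0664) × (1+i) = 11.325792; PV = 26100 × 11.325792 = 295,603.1638
(annuity-due: payments at period start, so ×(1+i).)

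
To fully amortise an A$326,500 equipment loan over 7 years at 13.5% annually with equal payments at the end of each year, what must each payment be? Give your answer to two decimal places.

PMT = 326500 / ( [1 − (1+0.135)^(−7)] / 0.135 ) = 326500 / 4.354630 = 74,977.6749

A$74,977.67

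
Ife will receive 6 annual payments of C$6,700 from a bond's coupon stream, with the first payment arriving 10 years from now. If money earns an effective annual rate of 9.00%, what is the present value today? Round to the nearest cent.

C$13,838.46

PV at t=9 (ordinary 6-year annuity): 6700 × a(6|0.09) = 6700 × 4.485919 = 30,055.6546
PV₀ = 30,055.6546 / (1+0.09)^9 = 30,055.6546 / 2.171893 = 13,838.4583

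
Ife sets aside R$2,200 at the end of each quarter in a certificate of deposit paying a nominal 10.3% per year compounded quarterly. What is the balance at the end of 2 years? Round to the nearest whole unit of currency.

R$19,271

Periodic rate i = 0.103/4 = 0.02575; n = 2 × 4 = 8 periods.
FV = 2200 × [(1+0.02575)^8 − 1] / 0.02575 = 2200 × 8.759352 = 19,270.5735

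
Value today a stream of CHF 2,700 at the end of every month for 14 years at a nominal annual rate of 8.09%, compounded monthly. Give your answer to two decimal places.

i = 0.0809/12 = 0.00674167 per month; n = 14·12 = 168.
PV = PMT · [1 − (1+i)^(−n)] / i = 2700 · 100.357770 = 270,965.9794

CHF 270,965.98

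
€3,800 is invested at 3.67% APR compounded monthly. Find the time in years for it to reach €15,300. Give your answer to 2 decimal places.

Periodic rate i = 0.0367/12 = 0.00305833.
n = ln(15300/3800) / ln(1+0.00305833) = ln(4.02632) / 0.003054 = 456.1244 months
= 456.1244/12 years

38.01 years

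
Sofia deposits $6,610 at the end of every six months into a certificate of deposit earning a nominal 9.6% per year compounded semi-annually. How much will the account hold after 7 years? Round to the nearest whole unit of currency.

$127,763

With 2 periods per year: i = 0.048, n = 14.
FV = PMT · [(1+i)^n − 1] / i = 6610 · 19.328795 = 127,763.3350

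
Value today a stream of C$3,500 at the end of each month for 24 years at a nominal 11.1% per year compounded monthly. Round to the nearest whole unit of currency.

With 12 periods per year: i = 0.00925, n = 288.
Annuity factor a(288|0.00925) = 100.483528; PV = 3500 × 100.483528 = 351,692.3475

C$351,692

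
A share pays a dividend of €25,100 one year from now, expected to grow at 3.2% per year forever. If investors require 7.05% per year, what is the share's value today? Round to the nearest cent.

€651,948.05

PV = PMT / (i − g) = 25100 / (0.0705 − 0.032) = 25100 / 0.038500 = 651,948.0519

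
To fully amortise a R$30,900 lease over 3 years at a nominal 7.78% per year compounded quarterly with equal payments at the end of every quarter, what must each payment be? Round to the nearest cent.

Periodic rate i = 0.0778/4 = 0.01945; n = 3 × 4 = 12 periods.
Annuity-PV factor = 10.611151; PMT = 30900 / 10.611151 = 2,912.0310

R$2,912.03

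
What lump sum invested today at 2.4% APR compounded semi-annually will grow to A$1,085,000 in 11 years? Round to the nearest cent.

A$834,561.73

With 2 periods per year: i = 0.012, n = 22.
PV = 1,085,000 / (1 + 0.012)^22 = 1,085,000 / 1.300084 = 834,561.7251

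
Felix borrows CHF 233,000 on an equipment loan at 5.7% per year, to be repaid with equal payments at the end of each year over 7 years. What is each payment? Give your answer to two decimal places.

CHF 41,294.49

PMT = 233000 / ( [1 − (1+0.057)^(−7)] / 0.057 ) = 233000 / 5.642400 = 41,294.4856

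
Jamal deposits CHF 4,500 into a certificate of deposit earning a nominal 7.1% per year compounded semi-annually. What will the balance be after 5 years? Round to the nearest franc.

Periodic rate i = 0.071/2 = 0.0355; n = 5 × 2 = 10 periods.
4,500 × (1+0.0355)^10 = 4,500 × 1.417428 = 6,378.4264

CHF 6,378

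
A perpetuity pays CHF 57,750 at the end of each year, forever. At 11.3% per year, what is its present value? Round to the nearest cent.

CHF 511,061.95

PV = PMT / i = 57750 / 0.113 = 511,061.9469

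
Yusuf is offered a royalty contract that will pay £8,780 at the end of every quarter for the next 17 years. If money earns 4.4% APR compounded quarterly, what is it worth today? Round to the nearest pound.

Periodic rate i = 0.044/4 = 0.011; n = 17 × 4 = 68 periods.
PV = PMT · [1 − (1+i)^(−n)] / i = 8780 · 47.704616 = 418,846.5255

£418,847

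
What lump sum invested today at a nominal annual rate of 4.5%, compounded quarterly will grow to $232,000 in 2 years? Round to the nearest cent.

Periodic rate i = 0.045/4 = 0.01125; n = 2 × 4 = 8 periods.
PV = FV·(1+i)^(−n) = 232,000 × 0.914391 = 212,138.6046

$212,138.60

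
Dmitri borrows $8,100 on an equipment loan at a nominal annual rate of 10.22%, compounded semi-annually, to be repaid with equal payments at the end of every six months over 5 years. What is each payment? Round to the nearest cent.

$1,054.60

i = 0.1022/2 = 0.0511 per half-year; n = 5·2 = 10.
PMT = 8100 / ( [1 − (1+0.0511)^(−10)] / 0.0511 ) = 8100 / 7.680652 = 1,054.5980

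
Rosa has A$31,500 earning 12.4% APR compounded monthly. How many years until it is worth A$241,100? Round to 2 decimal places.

16.50 years

Periodic rate i = 0.124/12 = 0.0103333.
n = ln(241100/31500) / ln(1+0.0103333) = ln(7.65397) / 0.010280 = 197.9731 months
= 197.9731/12 years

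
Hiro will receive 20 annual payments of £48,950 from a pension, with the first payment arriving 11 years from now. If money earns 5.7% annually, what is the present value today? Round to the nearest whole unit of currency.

PV at t=10 (ordinary 20-year annuity): 48950 × a(20|0.057) = 48950 × 11.754568 = 575,386.1235
PV₀ = 575,386.1235 / (1+0.057)^10 = 575,386.1235 / 1.740804 = 330,528.9552

£330,529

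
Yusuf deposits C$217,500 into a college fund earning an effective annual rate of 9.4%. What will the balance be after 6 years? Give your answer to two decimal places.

C$372,874.94

FV = PV·(1+i)^n = 217,500 × 1.714368 = 372,874.9372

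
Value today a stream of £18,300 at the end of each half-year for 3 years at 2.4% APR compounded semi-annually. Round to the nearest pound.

£105,332

Periodic rate i = 0.024/2 = 0.012; n = 3 × 2 = 6 periods.
Annuity factor a(6|0.012) = 5.755851; PV = 18300 × 5.755851 = 105,332.0803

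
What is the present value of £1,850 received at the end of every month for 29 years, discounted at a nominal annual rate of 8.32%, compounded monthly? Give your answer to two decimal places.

Periodic rate i = 0.0832/12 = 0.00693333; n = 29 × 12 = 348 periods.
PV = PMT · [1 − (1+i)^(−n)] / i = 1850 · 131.204859 = 242,728.9886

£242,728.99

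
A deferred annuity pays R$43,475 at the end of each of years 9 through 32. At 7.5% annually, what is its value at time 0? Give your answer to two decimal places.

Value one period before first payment (t=8): 43475 × [1 − (1+0.075)^(−24)] / 0.075 = 43475 × 10.982967 = 477,484.4816
Discount back 8 years: 477,484.4816 × (1+0.075)^(−8) = 477,484.4816 × 0.560702 = 267,726.6153

R$267,726.62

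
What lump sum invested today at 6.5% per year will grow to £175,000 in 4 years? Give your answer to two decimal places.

£136,031.54

PV = FV·(1+i)^(−n) = 175,000 × 0.777323 = 136,031.5409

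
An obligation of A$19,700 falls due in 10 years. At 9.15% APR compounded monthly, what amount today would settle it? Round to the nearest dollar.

i = 0.0915/12 = 0.007625 per month; n = 10·12 = 120.
PV = FV·(1+i)^(−n) = 19,700 × 0.401909 = 7,917.6104

A$7,918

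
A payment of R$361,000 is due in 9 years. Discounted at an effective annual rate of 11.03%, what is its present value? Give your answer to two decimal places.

R$140,781.03

Discount factor = (1+0.1103)^(−9) = 0.389975; PV = 361,000 × 0.389975 = 140,781.0317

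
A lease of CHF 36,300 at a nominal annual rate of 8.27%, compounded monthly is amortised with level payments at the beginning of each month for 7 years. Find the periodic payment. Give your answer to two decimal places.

Periodic rate i = 0.0827/12 = 0.00689167; n = 7 × 12 = 84 periods.
Annuity-PV factor × (1+i) = 64.047266; PMT = 36300 / 64.047266 = 566.7689

CHF 566.77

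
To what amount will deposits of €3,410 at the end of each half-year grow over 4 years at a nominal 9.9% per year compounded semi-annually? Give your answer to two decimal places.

€32,504.29

i = 0.099/2 = 0.0495 per half-year; n = 4·2 = 8.
Accumulation factor s(8|0.0495) = 9.532049; FV = 3410 × 9.532049 = 32,504.2863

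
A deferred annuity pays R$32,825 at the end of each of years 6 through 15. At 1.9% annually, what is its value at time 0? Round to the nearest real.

Value one period before first payment (t=5): 32825 × [1 − (1+0.019)^(−10)] / 0.019 = 32825 × 9.029765 = 296,402.0309
PV₀ = 296,402.0309 / (1+0.019)^5 = 296,402.0309 / 1.098679 = 269,780.3135

R$269,780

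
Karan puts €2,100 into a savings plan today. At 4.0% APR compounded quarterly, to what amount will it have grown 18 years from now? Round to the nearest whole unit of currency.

€4,299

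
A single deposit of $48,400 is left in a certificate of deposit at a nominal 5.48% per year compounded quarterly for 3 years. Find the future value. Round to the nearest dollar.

$56,985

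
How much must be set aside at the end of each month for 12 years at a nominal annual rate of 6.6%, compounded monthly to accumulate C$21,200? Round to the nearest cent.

C$96.92

i = 0.066/12 = 0.0055 per month; n = 12·12 = 144.
FV-annuity factor = 218.731232; PMT = 21200 / 218.731232 = 96.9226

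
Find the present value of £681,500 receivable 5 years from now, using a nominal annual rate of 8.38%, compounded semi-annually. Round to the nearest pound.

£452,070

Periodic rate i = 0.0838/2 = 0.0419; n = 5 × 2 = 10 periods.
Discount factor = (1+0.0419)^(−10) = 0.663345; PV = 681,500 × 0.663345 = 452,069.7838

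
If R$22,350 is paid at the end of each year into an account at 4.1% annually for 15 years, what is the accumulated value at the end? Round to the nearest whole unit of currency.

FV = PMT · [(1+i)^n − 1] / i = 22350 · 20.173030 = 450,867.2126

R$450,867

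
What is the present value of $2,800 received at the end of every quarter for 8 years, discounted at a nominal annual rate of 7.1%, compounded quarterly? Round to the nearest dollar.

$67,912

Periodic rate i = 0.071/4 = 0.01775; n = 8 × 4 = 32 periods.
PV = 2800 × [1 − (1+0.01775)^(−32)] / 0.01775 = 2800 × 24.254207 = 67,911.7792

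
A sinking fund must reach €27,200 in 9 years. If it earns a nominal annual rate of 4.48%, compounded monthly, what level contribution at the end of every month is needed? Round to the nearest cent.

€204.94

With 12 periods per year: i = 0.00373333, n = 108.
FV-annuity factor = 132.718659; PMT = 27200 / 132.718659 = 204.9448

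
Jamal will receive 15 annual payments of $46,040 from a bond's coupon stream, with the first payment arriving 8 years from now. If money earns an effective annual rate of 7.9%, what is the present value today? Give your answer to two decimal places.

$232,856.73

PV at t=7 (ordinary 15-year annuity): 46040 × a(15|0.079) = 46040 × 8.611992 = 396,496.0924
Discount back 7 years: 396,496.0924 × (1+0.079)^(−7) = 396,496.0924 × 0.587286 = 232,856.7323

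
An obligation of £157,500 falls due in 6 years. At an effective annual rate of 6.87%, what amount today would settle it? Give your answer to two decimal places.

£105,717.21

Discount factor = (1+0.0687)^(−6) = 0.671220; PV = 157,500 × 0.671220 = 105,717.2121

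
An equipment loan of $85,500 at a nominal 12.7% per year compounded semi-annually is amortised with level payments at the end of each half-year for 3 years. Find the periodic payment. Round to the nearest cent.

$17,579.17

With 2 periods per year: i = 0.0635, n = 6.
Annuity-PV factor = 4.863711; PMT = 85500 / 4.863711 = 17,579.1684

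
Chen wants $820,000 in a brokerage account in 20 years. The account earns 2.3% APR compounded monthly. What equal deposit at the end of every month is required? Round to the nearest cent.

$2,694.09

i = 0.023/12 = 0.00191667 per month; n = 20·12 = 240.
PMT = 820000 / ( [(1+0.00191667)^240 − 1] / 0.00191667 ) = 820000 / 304.370461 = 2,694.0854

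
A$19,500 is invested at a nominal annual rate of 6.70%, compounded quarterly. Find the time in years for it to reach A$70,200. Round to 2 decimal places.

Periodic rate i = 0.067/4 = 0.01675.
(1+i)^n = 70200/19500 = 3.60000, so n = ln 3.60000 / ln 1.01675 = 77.1124 quarters
= 77.1124/4 years

19.28 years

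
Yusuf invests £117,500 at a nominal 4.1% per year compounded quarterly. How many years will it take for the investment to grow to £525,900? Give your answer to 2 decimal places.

36.74 years

Periodic rate i = 0.041/4 = 0.01025.
n = ln(525900/117500) / ln(1+0.01025) = ln(4.47574) / 0.010198 = 146.9600 quarters
= 146.9600/4 years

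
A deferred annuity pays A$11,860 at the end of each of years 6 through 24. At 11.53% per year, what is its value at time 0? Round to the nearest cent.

Value one period before first payment (t=5): 11860 × [1 − (1+0.1153)^(−19)] / 0.1153 = 11860 × 7.582269 = 89,925.7107
PV₀ = 89,925.7107 / (1+0.1153)^5 = 89,925.7107 / 1.725673 = 52,110.5153

A$52,110.52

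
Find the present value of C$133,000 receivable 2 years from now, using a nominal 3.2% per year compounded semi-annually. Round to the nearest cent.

C$124,817.88

Periodic rate i = 0.032/2 = 0.016; n = 2 × 2 = 4 periods.
PV = 133,000 / (1 + 0.016)^4 = 133,000 / 1.065552 = 124,817.8821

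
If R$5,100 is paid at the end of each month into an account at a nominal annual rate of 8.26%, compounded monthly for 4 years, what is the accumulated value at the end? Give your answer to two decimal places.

R$288,922.09

With 12 periods per year: i = 0.00688333, n = 48.
FV = PMT · [(1+i)^n − 1] / i = 5100 · 56.651390 = 288,922.0898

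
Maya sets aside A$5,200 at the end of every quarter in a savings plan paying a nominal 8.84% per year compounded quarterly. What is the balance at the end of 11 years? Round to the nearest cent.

With 4 periods per year: i = 0.0221, n = 44.
FV = PMT · [(1+i)^n − 1] / i = 5200 · 73.141619 = 380,336.4203

A$380,336.42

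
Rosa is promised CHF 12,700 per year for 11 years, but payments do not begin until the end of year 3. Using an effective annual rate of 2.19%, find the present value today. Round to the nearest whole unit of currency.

Value one period before first payment (t=2): 12700 × [1 − (1+0.0219)^(−11)] / 0.0219 = 12700 × 9.681907 = 122,960.2185
Discount back 2 years: 122,960.2185 × (1+0.0219)^(−2) = 122,960.2185 × 0.957598 = 117,746.4515

CHF 117,746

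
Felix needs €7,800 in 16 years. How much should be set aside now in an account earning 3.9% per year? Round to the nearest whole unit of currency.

Discount factor = (1+0.039)^(−16) = 0.542190; PV = 7,800 × 0.542190 = 4,229.0794

€4,229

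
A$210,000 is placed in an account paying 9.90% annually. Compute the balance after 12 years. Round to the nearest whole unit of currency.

A$651,916

FV = PV·(1+i)^n = 210,000 × 3.104362 = 651,915.9456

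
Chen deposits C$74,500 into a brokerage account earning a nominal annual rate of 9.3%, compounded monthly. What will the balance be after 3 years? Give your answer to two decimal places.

C$98,368.79

Periodic rate i = 0.093/12 = 0.00775; n = 3 × 12 = 36 periods.
FV = PV·(1+i)^n = 74,500 × 1.320386 = 98,368.7875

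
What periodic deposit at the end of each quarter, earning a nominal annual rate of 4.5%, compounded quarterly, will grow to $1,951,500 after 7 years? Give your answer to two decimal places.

$59,682.70

i = 0.045/4 = 0.01125 per quarter; n = 7·4 = 28.
FV-annuity factor = 32.697916; PMT = 1.9515e+06 / 32.697916 = 59,682.7023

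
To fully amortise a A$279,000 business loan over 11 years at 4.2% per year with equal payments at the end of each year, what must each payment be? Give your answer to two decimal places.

A$32,192.05

Annuity-PV factor = 8.666737; PMT = 279000 / 8.666737 = 32,192.0455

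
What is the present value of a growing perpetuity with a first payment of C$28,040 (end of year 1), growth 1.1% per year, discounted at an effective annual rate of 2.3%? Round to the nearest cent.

PV = PMT / (i − g) = 28040 / (0.023 − 0.011) = 28040 / 0.012000 = 2,336,666.6667

C$2,336,666.67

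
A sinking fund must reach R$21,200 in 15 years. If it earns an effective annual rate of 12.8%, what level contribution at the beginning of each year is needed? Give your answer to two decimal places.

PMT = 21200 / ( [(1+0.128)^15 − 1] / 0.128 × (1+i) ) = 21200 / 44.857998 = 472.6025

R$472.60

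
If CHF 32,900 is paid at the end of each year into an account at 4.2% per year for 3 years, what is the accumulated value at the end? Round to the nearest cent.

CHF 102,903.44

FV = 32900 × [(1+0.042)^3 − 1] / 0.042 = 32900 × 3.127764 = 102,903.4356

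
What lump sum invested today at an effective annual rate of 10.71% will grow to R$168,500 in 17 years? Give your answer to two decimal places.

PV = FV·(1+i)^(−n) = 168,500 × 0.177347 = 29,882.9482

R$29,882.95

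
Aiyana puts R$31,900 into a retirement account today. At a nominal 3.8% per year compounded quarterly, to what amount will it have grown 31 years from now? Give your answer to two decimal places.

i = 0.038/4 = 0.0095 per quarter; n = 31·4 = 124.
31,900 × (1+0.0095)^124 = 31,900 × 3.229863 = 103,032.6262

R$103,032.63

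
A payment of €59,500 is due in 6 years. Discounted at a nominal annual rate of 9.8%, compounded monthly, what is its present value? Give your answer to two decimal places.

With 12 periods per year: i = 0.00816667, n = 72.
PV = 59,500 / (1 + 0.00816667)^72 = 59,500 / 1.796090 = 33,127.5188

€33,127.52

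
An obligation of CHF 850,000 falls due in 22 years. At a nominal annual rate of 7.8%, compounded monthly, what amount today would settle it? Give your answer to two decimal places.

i = 0.078/12 = 0.0065 per month; n = 22·12 = 264.
Discount factor = (1+0.0065)^(−264) = 0.180785; PV = 850,000 × 0.180785 = 153,667.2115

CHF 153,667.21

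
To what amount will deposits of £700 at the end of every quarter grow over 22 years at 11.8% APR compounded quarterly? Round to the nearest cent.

£282,746.08

With 4 periods per year: i = 0.0295, n = 88.
Accumulation factor s(88|0.0295) = 403.922977; FV = 700 × 403.922977 = 282,746.0836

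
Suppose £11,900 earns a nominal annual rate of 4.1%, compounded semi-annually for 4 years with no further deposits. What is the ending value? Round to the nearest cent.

i = 0.041/2 = 0.0205 per half-year; n = 4·2 = 8.
11,900 × (1+0.0205)^8 = 11,900 × 1.176262 = 13,997.5180

£13,997.52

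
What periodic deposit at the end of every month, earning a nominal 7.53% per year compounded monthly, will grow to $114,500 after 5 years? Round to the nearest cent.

i = 0.0753/12 = 0.006275 per month; n = 5·12 = 60.
FV-annuity factor = 72.583649; PMT = 114500 / 72.583649 = 1,577.4903

$1,577.49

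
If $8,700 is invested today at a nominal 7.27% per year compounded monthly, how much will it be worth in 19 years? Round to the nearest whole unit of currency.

$34,483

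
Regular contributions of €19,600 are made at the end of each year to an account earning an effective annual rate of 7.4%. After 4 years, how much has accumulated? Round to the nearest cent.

€87,539.66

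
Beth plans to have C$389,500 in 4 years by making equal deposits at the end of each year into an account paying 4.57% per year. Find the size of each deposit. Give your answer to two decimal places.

PMT = 389500 / ( [(1+0.0457)^4 − 1] / 0.0457 ) = 389500 / 4.282649 = 90,948.3741

C$90,948.37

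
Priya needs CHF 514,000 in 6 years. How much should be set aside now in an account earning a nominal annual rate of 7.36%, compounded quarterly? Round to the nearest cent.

CHF 331,834.66

With 4 periods per year: i = 0.0184, n = 24.
PV = 514,000 / (1 + 0.0184)^24 = 514,000 / 1.548964 = 331,834.6581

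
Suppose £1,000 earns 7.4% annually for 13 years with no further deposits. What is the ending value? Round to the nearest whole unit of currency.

FV = PV·(1+i)^n = 1,000 × 2.529622 = 2,529.6222

£2,530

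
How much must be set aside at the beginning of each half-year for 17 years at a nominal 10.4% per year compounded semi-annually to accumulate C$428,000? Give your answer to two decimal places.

Periodic rate i = 0.104/2 = 0.052; n = 17 × 2 = 34 periods.
FV-annuity factor × (1+i) = 93.152128; PMT = 428000 / 93.152128 = 4,594.6347

C$4,594.63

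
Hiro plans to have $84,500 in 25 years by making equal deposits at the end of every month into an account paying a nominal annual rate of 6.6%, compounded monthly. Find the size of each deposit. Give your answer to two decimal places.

Periodic rate i = 0.066/12 = 0.0055; n = 25 × 12 = 300 periods.
PMT = 84500 / ( [(1+0.0055)^300 − 1] / 0.0055 ) = 84500 / 760.635012 = 111.0914

$111.09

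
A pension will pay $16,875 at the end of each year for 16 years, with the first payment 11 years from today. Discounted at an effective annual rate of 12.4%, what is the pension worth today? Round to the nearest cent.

$35,767.58

PV at t=10 (ordinary 16-year annuity): 16875 × a(16|0.124) = 16875 × 6.821956 = 115,120.5113
PV₀ = 115,120.5113 / (1+0.124)^10 = 115,120.5113 / 3.218571 = 35,767.5833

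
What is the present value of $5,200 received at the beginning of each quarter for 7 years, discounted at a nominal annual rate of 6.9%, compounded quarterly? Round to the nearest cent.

With 4 periods per year: i = 0.01725, n = 28.
Annuity factor a(28|0.01725) × (1+i) = 22.439890; PV = 5200 × 22.439890 = 116,687.4282
Payments are at the start of each period, so multiply by (1+i).

$116,687.43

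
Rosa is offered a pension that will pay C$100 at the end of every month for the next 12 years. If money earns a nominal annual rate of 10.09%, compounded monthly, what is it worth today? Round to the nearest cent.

i = 0.1009/12 = 0.00840833 per month; n = 12·12 = 144.
PV = PMT · [1 − (1+i)^(−n)] / i = 100 · 83.313666 = 8,331.3666

C$8,331.37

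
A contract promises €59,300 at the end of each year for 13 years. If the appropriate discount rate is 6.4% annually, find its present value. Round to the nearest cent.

€512,912.00

PV = 59300 × [1 − (1+0.064)^(−13)] / 0.064 = 59300 × 8.649443 = 512,911.9978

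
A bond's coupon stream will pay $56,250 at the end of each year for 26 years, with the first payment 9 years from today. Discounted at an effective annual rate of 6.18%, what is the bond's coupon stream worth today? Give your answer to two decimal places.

Value one period before first payment (t=8): 56250 × [1 − (1+0.0618)^(−26)] / 0.0618 = 56250 × 12.777926 = 718,758.3095
Discount back 8 years: 718,758.3095 × (1+0.0618)^(−8) = 718,758.3095 × 0.618954 = 444,878.1853

$444,878.19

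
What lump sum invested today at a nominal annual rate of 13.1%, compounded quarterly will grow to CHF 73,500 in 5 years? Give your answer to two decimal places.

CHF 38,581.87

i = 0.131/4 = 0.03275 per quarter; n = 5·4 = 20.
Discount factor = (1+0.03275)^(−20) = 0.524923; PV = 73,500 × 0.524923 = 38,581.8694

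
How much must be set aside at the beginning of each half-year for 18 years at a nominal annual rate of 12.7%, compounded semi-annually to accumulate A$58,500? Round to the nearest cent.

A$427.33

i = 0.127/2 = 0.0635 per half-year; n = 18·2 = 36.
FV-annuity factor × (1+i) = 136.895246; PMT = 58500 / 136.895246 = 427.3341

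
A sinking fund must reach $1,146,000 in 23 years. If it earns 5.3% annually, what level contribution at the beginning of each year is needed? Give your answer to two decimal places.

FV-annuity factor × (1+i) = 45.295671; PMT = 1.146e+06 / 45.295671 = 25,300.4311

$25,300.43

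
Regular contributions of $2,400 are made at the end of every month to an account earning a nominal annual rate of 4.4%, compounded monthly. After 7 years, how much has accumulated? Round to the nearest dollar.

$235,594

i = 0.044/12 = 0.00366667 per month; n = 7·12 = 84.
FV = 2400 × [(1+0.00366667)^84 − 1] / 0.00366667 = 2400 × 98.164019 = 235,593.6449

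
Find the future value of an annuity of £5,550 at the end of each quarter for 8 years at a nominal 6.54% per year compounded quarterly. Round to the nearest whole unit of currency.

£230,926

i = 0.0654/4 = 0.01635 per quarter; n = 8·4 = 32.
FV = 5550 × [(1+0.01635)^32 − 1] / 0.01635 = 5550 × 41.608208 = 230,925.5539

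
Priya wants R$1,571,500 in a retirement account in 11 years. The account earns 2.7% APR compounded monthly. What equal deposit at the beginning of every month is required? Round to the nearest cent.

R$10,215.06

i = 0.027/12 = 0.00225 per month; n = 11·12 = 132.
FV-annuity factor × (1+i) = 153.841534; PMT = 1.5715e+06 / 153.841534 = 10,215.0567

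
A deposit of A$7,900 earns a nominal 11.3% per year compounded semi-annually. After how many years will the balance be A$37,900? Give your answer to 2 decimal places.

Periodic rate i = 0.113/2 = 0.0565.
(1+i)^n = 37900/7900 = 4.79747, so n = ln 4.79747 / ln 1.0565 = 28.5306 half-years
= 28.5306/2 years

14.27 years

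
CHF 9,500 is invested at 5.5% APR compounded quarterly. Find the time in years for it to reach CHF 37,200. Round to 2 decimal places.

Periodic rate i = 0.055/4 = 0.01375.
n = ln(37200/9500) / ln(1+0.01375) = ln(3.91579) / 0.013656 = 99.9549 quarters
= 99.9549/4 years

24.99 years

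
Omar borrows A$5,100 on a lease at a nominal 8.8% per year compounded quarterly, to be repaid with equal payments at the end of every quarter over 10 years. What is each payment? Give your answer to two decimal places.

i = 0.088/4 = 0.022 per quarter; n = 10·4 = 40.
Annuity-PV factor = 26.420045; PMT = 5100 / 26.420045 = 193.0353

A$193.04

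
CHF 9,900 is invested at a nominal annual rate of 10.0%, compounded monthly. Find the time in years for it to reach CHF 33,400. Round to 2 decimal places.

Periodic rate i = 0.1/12 = 0.00833333.
n = ln(33400/9900) / ln(1+0.00833333) = ln(3.37374) / 0.008299 = 146.5297 months
= 146.5297/12 years

12.21 years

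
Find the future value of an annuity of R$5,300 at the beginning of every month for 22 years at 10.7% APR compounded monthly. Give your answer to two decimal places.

R$5,648,103.96

With 12 periods per year: i = 0.00891667, n = 264.
Accumulation factor s(264|0.00891667) × (1+i) = 1065.679993; FV = 5300 × 1065.679993 = 5,648,103.9627
Payments are at the start of each period, so multiply by (1+i).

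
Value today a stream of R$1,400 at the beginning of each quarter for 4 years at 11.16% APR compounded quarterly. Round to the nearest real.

R$18,370

i = 0.1116/4 = 0.0279 per quarter; n = 4·4 = 16.
Annuity factor a(16|0.0279) × (1+i) = 13.121304; PV = 1400 × 13.121304 = 18,369.8258
(Beginning-of-period payments → annuity-due factor ×(1+i).)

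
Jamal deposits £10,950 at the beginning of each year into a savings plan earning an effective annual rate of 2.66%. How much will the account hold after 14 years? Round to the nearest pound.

£187,707

Accumulation factor s(14|0.0266) × (1+i) = 17.142203; FV = 10950 × 17.142203 = 187,707.1230
Payments are at the start of each period, so multiply by (1+i).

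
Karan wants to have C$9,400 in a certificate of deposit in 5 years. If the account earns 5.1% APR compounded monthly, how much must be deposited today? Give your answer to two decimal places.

C$7,288.15

With 12 periods per year: i = 0.00425, n = 60.
Discount factor = (1+0.00425)^(−60) = 0.775335; PV = 9,400 × 0.775335 = 7,288.1521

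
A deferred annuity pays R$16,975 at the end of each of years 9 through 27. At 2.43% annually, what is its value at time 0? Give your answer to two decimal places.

PV at t=8 (ordinary 19-year annuity): 16975 × a(19|0.0243) = 16975 × 15.074073 = 255,882.3959
Discount back 8 years: 255,882.3959 × (1+0.0243)^(−8) = 255,882.3959 × 0.825244 = 211,165.5300

R$211,165.53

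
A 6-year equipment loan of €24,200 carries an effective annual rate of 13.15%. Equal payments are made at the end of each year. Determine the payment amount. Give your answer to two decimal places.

PMT = 24200 / ( [1 − (1+0.1315)^(−6)] / 0.1315 ) = 24200 / 3.980907 = 6,079.0162

€6,079.02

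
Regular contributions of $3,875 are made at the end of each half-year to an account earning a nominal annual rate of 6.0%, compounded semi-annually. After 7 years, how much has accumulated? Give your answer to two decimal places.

Periodic rate i = 0.06/2 = 0.03; n = 7 × 2 = 14 periods.
Accumulation factor s(14|0.03) = 17.086324; FV = 3875 × 17.086324 = 66,209.5061

$66,209.51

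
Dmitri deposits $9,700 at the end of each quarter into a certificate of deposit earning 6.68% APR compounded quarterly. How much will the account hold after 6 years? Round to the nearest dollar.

With 4 periods per year: i = 0.0167, n = 24.
FV = 9700 × [(1+0.0167)^24 − 1] / 0.0167 = 9700 × 29.226652 = 283,498.5256

$283,499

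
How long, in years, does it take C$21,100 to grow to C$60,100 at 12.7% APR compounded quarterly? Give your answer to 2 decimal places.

8.37 years

Periodic rate i = 0.127/4 = 0.03175.
(1+i)^n = 60100/21100 = 2.84834, so n = ln 2.84834 / ln 1.03175 = 33.4887 quarters
= 33.4887/4 years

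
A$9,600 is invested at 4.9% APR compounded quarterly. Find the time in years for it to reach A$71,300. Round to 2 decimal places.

41.17 years

Periodic rate i = 0.049/4 = 0.01225.
n = ln(71300/9600) / ln(1+0.01225) = ln(7.42708) / 0.012176 = 164.6849 quarters
= 164.6849/4 years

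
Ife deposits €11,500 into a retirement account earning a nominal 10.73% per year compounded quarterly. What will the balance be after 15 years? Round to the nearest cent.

€56,296.82

With 4 periods per year: i = 0.026825, n = 60.
FV = PV·(1+i)^n = 11,500 × 4.895376 = 56,296.8210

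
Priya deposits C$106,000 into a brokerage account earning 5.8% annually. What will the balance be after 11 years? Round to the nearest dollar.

C$197,083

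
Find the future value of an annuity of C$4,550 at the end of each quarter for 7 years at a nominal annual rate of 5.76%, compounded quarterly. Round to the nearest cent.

C$155,555.94

i = 0.0576/4 = 0.0144 per quarter; n = 7·4 = 28.
FV = 4550 × [(1+0.0144)^28 − 1] / 0.0144 = 4550 × 34.188119 = 155,555.9436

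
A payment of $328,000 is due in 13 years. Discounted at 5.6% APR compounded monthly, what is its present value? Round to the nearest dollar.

i = 0.056/12 = 0.00466667 per month; n = 13·12 = 156.
PV = 328,000 / (1 + 0.00466667)^156 = 328,000 / 2.067431 = 158,651.0298

$158,651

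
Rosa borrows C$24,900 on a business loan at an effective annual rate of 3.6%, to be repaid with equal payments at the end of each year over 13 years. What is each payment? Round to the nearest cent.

C$2,432.08

Annuity-PV factor = 10.238138; PMT = 24900 / 10.238138 = 2,432.0830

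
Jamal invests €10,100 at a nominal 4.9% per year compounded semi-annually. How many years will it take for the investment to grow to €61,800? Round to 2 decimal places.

37.42 years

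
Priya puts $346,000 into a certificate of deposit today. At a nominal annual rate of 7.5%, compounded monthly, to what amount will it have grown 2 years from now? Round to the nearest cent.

With 12 periods per year: i = 0.00625, n = 24.
FV = 346,000 × (1 + 0.00625)^24 = 401,807.0383

$401,807.04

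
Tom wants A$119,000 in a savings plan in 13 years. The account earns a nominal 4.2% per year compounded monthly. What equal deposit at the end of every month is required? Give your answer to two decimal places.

A$574.73

i = 0.042/12 = 0.0035 per month; n = 13·12 = 156.
FV-annuity factor = 207.053990; PMT = 119000 / 207.053990 = 574.7293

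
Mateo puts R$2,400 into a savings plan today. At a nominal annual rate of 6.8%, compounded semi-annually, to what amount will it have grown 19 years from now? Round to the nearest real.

R$8,551

With 2 periods per year: i = 0.034, n = 38.
FV = PV·(1+i)^n = 2,400 × 3.562710 = 8,550.5040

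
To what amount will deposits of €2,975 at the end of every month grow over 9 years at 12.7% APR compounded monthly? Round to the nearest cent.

With 12 periods per year: i = 0.0105833, n = 108.
FV = PMT · [(1+i)^n − 1] / i = 2975 · 200.067713 = 595,201.4471

€595,201.45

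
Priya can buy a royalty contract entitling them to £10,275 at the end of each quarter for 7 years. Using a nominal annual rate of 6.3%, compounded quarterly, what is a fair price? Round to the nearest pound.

i = 0.063/4 = 0.01575 per quarter; n = 7·4 = 28.
Annuity factor a(28|0.01575) = 22.501096; PV = 10275 × 22.501096 = 231,198.7565

£231,199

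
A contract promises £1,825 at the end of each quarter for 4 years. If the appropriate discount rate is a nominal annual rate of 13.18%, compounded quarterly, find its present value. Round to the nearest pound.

£22,415

With 4 periods per year: i = 0.03295, n = 16.
PV = PMT · [1 − (1+i)^(−n)] / i = 1825 · 12.282441 = 22,415.4541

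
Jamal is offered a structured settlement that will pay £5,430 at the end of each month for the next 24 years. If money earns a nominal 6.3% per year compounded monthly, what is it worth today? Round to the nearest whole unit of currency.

Periodic rate i = 0.063/12 = 0.00525; n = 24 × 12 = 288 periods.
PV = PMT · [1 − (1+i)^(−n)] / i = 5430 · 148.315749 = 805,354.5194

£805,355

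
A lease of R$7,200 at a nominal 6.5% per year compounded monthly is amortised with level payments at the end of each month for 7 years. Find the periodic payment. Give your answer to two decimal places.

R$106.92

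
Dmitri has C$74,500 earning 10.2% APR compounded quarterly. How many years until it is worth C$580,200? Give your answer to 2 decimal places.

20.38 years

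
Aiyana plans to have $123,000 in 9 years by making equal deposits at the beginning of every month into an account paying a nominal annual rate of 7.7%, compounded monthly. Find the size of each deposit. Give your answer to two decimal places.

$787.93

With 12 periods per year: i = 0.00641667, n = 108.
PMT = 123000 / ( [(1+0.00641667)^108 − 1] / 0.00641667 × (1+i) ) = 123000 / 156.104383 = 787.9343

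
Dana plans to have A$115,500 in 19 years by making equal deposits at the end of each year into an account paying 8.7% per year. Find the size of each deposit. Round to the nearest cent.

PMT = 115500 / ( [(1+0.087)^19 − 1] / 0.087 ) = 115500 / 44.590148 = 2,590.2583

A$2,590.26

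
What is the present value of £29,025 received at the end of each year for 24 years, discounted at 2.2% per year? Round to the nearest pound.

£536,739

PV = 29025 × [1 − (1+0.022)^(−24)] / 0.022 = 29025 × 18.492315 = 536,739.4364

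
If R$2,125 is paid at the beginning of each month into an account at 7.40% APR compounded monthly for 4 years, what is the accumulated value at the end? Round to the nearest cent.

R$119,011.04

i = 0.074/12 = 0.00616667 per month; n = 4·12 = 48.
Accumulation factor s(48|0.00616667) × (1+i) = 56.005197; FV = 2125 × 56.005197 = 119,011.0433
(Beginning-of-period payments → annuity-due factor ×(1+i).)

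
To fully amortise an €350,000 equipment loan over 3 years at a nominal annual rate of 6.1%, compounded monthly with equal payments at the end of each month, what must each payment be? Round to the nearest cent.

€10,663.54

With 12 periods per year: i = 0.00508333, n = 36.
Annuity-PV factor = 32.822109; PMT = 350000 / 32.822109 = 10,663.5439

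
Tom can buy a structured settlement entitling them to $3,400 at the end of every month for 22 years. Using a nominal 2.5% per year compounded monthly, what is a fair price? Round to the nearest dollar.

i = 0.025/12 = 0.00208333 per month; n = 22·12 = 264.
Annuity factor a(264|0.00208333) = 202.905605; PV = 3400 × 202.905605 = 689,879.0553

$689,879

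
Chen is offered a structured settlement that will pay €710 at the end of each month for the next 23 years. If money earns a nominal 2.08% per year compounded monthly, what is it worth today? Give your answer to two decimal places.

With 12 periods per year: i = 0.00173333, n = 276.
PV = PMT · [1 − (1+i)^(−n)] / i = 710 · 219.212907 = 155,641.1641

€155,641.16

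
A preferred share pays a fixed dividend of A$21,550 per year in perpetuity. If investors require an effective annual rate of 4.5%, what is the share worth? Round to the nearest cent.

A$478,888.89

PV = C/r = 21550/0.045 = 478,888.8889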